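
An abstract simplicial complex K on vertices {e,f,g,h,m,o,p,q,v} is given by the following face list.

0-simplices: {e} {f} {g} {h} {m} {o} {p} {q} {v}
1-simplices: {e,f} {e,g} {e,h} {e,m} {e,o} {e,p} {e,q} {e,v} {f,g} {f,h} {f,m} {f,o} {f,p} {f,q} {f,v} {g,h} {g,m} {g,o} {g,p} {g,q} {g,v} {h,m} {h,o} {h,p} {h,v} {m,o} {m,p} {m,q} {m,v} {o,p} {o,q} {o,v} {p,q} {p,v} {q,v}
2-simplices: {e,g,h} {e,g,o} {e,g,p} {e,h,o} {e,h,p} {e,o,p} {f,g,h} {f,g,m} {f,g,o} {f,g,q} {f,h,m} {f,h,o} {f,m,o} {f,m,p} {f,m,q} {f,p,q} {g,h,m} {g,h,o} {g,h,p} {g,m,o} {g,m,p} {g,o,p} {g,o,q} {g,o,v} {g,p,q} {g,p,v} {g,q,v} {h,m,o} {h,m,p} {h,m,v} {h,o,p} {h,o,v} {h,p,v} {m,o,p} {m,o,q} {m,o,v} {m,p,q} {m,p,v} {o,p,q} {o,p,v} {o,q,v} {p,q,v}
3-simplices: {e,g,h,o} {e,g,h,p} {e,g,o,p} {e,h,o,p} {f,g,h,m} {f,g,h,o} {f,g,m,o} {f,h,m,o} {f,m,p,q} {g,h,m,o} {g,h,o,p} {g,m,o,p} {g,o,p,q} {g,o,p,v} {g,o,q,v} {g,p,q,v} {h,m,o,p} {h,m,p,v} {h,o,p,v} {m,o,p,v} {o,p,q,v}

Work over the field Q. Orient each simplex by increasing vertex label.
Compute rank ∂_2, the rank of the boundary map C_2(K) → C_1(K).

rank∂_2=22

n_0=9 n_1=35 n_2=42 n_3=21  [Q]
∂1: piv[ef,eg,eh,em,eo,ep,eq,ev] rk=8  ker:fg,fh,fm,fo,fp,fq,fv,gh,gm,go,gp,gq,gv,hm,ho,hp,hv,mo,mp,mq,mv,op,oq,ov,pq,pv,qv
∂2: piv[egh,ego,egp,eho,ehp,eop,fgh,fgm,fgo,fgq,fhm,fmo,fmp,fmq,fpq,gmp,goq,gov,gpv,gqv,hmv,hov] rk=22  ker:fho,ghm,gho,ghp,gmo,gop,gpq,hmo,hmp,hop,hpv,mop,moq,mov,mpq,mpv,opq,opv,oqv,pqv
∂3: piv[egho,eghp,egop,ehop,fghm,fgho,fgmo,fhmo,fmpq,gmop,gopq,gopv,goqv,gpqv,hmop,hmpv,hopv,mopv] rk=18  ker:ghmo,ghop,opqv
rk∂_2=22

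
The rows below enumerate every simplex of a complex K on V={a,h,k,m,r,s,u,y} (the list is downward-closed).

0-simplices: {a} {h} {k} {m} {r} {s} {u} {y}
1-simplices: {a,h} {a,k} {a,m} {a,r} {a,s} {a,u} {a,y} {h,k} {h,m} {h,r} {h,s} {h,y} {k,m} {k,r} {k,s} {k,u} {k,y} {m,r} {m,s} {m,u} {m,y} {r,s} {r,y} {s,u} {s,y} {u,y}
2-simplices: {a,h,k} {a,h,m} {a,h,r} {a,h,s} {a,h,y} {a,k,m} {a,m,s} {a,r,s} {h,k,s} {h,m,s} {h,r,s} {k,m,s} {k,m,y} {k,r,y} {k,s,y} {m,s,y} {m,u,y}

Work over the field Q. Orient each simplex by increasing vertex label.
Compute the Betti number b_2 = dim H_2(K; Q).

n_0=8 n_1=26 n_2=17  [Q]
∂1: piv[ah,ak,am,ar,as,au,ay] rk=7  ker:hk,hm,hr,hs,hy,km,kr,ks,ku,ky,mr,ms,mu,my,rs,ry,su,sy,uy
∂2: piv[ahk,ahm,ahr,ahs,ahy,akm,ams,ars,hks,kmy,kry,ksy,muy] rk=13  ker:hms,hrs,kms,msy
b_2=(17−13)−0=4

b_2=4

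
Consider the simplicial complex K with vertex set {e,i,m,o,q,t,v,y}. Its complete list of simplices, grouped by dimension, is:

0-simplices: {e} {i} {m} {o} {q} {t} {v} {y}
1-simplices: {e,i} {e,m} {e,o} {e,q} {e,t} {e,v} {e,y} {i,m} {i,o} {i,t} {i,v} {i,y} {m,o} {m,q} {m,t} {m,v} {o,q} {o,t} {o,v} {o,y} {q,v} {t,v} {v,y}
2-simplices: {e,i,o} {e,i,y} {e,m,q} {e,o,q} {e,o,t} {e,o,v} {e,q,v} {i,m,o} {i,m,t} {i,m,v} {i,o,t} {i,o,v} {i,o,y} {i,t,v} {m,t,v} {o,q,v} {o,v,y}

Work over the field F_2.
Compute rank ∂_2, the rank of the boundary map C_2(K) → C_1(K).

n_0=8 n_1=23 n_2=17  [Z2]
∂1: piv[ei,em,eo,eq,et,ev,ey] rk=7  ker:im,io,it,iv,iy,mo,mq,mt,mv,oq,ot,ov,oy,qv,tv,vy
∂2: piv[eio,eiy,emq,eoq,eot,eov,eqv,imo,imt,imv,iot,iov,ioy,itv,ovy] rk=15  ker:mtv,oqv
rk∂_2=15

rank∂_2=15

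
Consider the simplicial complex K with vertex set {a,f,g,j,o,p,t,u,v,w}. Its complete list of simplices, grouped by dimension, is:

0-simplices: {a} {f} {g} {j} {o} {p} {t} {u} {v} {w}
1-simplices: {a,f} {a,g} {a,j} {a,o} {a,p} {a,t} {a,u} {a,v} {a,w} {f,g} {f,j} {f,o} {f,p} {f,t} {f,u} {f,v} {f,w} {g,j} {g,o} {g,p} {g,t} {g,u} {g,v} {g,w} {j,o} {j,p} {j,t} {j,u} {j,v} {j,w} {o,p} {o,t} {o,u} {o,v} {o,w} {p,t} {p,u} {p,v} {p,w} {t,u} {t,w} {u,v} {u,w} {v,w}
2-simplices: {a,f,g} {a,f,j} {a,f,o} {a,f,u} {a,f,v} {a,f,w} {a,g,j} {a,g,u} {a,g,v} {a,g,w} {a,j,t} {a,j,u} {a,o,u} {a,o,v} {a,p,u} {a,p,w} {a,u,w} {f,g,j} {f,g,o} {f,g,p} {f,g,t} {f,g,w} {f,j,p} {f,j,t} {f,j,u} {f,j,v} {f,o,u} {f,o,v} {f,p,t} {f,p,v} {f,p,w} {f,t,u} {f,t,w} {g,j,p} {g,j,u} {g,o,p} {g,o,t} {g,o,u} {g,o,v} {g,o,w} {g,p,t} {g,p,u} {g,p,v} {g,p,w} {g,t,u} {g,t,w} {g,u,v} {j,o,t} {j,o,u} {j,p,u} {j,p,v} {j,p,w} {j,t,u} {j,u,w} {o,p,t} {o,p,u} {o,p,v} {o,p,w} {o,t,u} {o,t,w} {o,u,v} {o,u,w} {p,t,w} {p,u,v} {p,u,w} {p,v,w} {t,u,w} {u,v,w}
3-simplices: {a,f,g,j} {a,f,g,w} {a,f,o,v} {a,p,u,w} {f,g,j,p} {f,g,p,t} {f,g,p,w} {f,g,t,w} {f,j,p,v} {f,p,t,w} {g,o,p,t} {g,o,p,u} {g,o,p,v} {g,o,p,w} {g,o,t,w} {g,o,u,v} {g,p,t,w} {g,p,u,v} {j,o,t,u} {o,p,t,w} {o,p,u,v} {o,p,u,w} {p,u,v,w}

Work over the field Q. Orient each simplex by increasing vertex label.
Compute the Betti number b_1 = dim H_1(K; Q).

b_1=0

n_0=10 n_1=44 n_2=68 n_3=23  [Q]
∂1: piv[af,ag,aj,ao,ap,at,au,av,aw] rk=9  ker:fg,fj,fo,fp,ft,fu,fv,fw,gj,go,gp,gt,gu,gv,gw,jo,jp,jt,ju,jv,jw,op,ot,ou,ov,ow,pt,pu,pv,pw,tu,tw,uv,uw,vw
∂2: piv[afg,afj,afo,afu,afv,afw,agj,agu,agv,agw,ajt,aju,aou,aov,apu,apw,auw,fgo,fgp,fgt,fjp,fjt,fjv,fpt,fpv,fpw,ftu,ftw,gop,got,gow,guv,jot,jpw,pvw] rk=35  ker:fgj,fgw,fju,fou,fov,gjp,gju,gou,gov,gpt,gpu,gpv,gpw,gtu,gtw,jou,jpu,jpv,jtu,juw,opt,opu,opv,opw,otu,otw,ouv,ouw,ptw,puv,puw,tuw,uvw
∂3: piv[afgj,afgw,afov,apuw,fgjp,fgpt,fgpw,fgtw,fjpv,fptw,gopt,gopu,gopv,gopw,gotw,gouv,gpuv,jotu,opuw,puvw] rk=20  ker:gptw,optw,opuv
b_1=(44−9)−35=0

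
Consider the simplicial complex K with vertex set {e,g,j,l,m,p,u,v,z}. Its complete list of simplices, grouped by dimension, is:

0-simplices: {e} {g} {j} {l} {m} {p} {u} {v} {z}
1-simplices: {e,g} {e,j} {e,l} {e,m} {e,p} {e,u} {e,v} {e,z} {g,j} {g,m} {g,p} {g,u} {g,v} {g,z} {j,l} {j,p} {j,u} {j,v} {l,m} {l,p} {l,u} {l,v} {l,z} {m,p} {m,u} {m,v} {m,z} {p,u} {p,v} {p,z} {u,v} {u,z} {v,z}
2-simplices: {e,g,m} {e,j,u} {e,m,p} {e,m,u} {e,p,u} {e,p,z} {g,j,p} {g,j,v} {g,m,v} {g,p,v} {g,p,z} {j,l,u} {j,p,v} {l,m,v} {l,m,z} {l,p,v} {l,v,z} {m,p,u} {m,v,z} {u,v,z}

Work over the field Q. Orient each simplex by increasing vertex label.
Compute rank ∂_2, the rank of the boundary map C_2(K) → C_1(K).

rank∂_2=17

n_0=9 n_1=33 n_2=20  [Q]
∂1: piv[eg,ej,el,em,ep,eu,ev,ez] rk=8  ker:gj,gm,gp,gu,gv,gz,jl,jp,ju,jv,lm,lp,lu,lv,lz,mp,mu,mv,mz,pu,pv,pz,uv,uz,vz
∂2: piv[egm,eju,emp,emu,epu,epz,gjp,gjv,gmv,gpv,gpz,jlu,lmv,lmz,lpv,lvz,uvz] rk=17  ker:jpv,mpu,mvz
rk∂_2=17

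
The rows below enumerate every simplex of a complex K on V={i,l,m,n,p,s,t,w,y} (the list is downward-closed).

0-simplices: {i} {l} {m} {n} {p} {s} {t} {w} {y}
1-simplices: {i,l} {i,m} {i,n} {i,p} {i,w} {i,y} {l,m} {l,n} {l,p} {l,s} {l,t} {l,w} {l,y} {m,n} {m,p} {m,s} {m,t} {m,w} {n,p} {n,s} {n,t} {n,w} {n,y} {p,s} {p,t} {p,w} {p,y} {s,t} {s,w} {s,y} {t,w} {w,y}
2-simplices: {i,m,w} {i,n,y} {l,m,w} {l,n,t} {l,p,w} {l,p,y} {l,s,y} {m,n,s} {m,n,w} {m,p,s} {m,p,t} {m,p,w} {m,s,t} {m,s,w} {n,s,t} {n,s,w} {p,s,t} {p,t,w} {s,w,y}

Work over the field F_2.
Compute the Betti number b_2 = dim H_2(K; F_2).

b_2=2

n_0=9 n_1=32 n_2=19  [Z2]
∂1: piv[il,im,in,ip,iw,iy,ls,lt] rk=8  ker:lm,ln,lp,lw,ly,mn,mp,ms,mt,mw,np,ns,nt,nw,ny,ps,pt,pw,py,st,sw,sy,tw,wy
∂2: piv[imw,iny,lmw,lnt,lpw,lpy,lsy,mns,mnw,mps,mpt,mpw,mst,msw,nst,ptw,swy] rk=17  ker:nsw,pst
b_2=(19−17)−0=2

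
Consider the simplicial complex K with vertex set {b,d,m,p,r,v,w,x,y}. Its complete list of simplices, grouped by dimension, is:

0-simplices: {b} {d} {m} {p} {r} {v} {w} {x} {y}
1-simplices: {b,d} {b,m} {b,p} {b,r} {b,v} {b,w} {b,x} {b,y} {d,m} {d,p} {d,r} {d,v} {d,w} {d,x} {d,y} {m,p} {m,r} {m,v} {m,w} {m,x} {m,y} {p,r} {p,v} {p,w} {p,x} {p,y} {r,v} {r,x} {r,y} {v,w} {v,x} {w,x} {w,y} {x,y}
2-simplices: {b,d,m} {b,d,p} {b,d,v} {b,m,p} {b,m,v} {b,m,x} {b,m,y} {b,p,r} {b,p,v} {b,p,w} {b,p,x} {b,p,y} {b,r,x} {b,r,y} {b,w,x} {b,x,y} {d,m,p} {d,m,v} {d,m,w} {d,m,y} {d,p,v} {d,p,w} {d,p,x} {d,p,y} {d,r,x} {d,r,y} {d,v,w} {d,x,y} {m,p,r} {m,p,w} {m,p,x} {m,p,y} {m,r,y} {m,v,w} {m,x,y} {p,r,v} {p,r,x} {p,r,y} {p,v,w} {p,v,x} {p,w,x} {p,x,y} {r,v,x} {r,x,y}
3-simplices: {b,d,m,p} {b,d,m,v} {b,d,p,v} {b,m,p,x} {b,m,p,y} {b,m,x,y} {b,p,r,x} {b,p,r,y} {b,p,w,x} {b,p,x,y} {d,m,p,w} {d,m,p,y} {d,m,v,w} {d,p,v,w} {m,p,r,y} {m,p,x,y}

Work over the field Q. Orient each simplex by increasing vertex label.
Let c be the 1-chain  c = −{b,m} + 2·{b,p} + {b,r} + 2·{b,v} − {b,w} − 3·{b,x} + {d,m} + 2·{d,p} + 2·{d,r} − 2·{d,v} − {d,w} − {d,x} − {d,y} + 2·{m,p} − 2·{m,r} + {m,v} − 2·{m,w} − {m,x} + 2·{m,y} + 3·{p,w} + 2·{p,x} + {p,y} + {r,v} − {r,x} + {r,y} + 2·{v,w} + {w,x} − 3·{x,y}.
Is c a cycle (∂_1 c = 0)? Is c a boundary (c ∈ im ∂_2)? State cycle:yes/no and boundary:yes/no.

n_0=9 n_1=34 n_2=44 n_3=16  [Q]
∂1: piv[bd,bm,bp,br,bv,bw,bx,by] rk=8  ker:dm,dp,dr,dv,dw,dx,dy,mp,mr,mv,mw,mx,my,pr,pv,pw,px,py,rv,rx,ry,vw,vx,wx,wy,xy
∂2: piv[bdm,bdp,bdv,bmp,bmv,bmx,bmy,bpr,bpv,bpw,bpx,bpy,brx,bry,bwx,bxy,dmw,dmy,dpw,dpx,drx,dvw,mpr,prv,pvx] rk=25  ker:dmp,dmv,dpv,dpy,dry,dxy,mpw,mpx,mpy,mry,mvw,mxy,prx,pry,pvw,pwx,pxy,rvx,rxy
∂3: piv[bdmp,bdmv,bdpv,bmpx,bmpy,bmxy,bprx,bpry,bpwx,bpxy,dmpw,dmpy,dmvw,dpvw,mpry] rk=15  ker:mpxy
∂1c = 0
c vs im∂2: reduces to 0 ⇒ boundary

cycle:yes boundary:yes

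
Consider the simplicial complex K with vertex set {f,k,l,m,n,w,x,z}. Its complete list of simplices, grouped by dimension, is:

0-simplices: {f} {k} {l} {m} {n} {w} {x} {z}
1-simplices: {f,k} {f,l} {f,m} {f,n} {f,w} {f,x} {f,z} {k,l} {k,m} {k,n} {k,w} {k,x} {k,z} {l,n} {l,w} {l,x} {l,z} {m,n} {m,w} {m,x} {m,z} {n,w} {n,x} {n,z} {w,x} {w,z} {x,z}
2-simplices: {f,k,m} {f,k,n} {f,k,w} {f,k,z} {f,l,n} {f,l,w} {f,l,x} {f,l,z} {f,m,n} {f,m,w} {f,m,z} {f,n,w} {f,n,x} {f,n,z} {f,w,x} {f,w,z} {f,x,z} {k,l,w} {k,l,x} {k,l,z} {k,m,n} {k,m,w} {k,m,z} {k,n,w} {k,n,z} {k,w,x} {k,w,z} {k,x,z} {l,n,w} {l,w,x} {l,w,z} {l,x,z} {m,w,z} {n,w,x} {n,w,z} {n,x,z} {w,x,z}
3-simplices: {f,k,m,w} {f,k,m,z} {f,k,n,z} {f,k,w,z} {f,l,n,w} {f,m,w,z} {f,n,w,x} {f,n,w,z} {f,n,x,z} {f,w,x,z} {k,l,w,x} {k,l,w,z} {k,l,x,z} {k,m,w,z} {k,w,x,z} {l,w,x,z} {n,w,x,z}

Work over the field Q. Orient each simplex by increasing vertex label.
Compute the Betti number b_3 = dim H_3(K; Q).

b_3=3

n_0=8 n_1=27 n_2=37 n_3=17  [Q]
∂1: piv[fk,fl,fm,fn,fw,fx,fz] rk=7  ker:kl,km,kn,kw,kx,kz,ln,lw,lx,lz,mn,mw,mx,mz,nw,nx,nz,wx,wz,xz
∂2: piv[fkm,fkn,fkw,fkz,fln,flw,flx,flz,fmn,fmw,fmz,fnw,fnx,fnz,fwx,fwz,fxz,klw,klx] rk=19  ker:klz,kmn,kmw,kmz,knw,knz,kwx,kwz,kxz,lnw,lwx,lwz,lxz,mwz,nwx,nwz,nxz,wxz
∂3: piv[fkmw,fkmz,fknz,fkwz,flnw,fmwz,fnwx,fnwz,fnxz,fwxz,klwx,klwz,klxz,kwxz] rk=14  ker:kmwz,lwxz,nwxz
b_3=(17−14)−0=3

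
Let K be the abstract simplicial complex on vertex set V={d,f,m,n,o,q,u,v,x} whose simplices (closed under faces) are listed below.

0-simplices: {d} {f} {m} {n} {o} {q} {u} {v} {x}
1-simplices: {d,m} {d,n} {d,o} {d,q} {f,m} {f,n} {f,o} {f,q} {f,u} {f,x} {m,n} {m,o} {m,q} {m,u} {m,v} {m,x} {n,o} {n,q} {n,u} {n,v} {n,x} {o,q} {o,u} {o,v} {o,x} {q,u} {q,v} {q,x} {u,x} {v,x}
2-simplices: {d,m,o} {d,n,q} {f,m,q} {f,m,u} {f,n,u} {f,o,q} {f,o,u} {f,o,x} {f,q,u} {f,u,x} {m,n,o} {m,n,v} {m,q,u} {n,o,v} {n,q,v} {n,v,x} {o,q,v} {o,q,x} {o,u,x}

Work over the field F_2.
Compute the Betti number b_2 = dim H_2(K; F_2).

n_0=9 n_1=30 n_2=19  [Z2]
∂1: piv[dm,dn,do,dq,fm,fu,fx,mv] rk=8  ker:fn,fo,fq,mn,mo,mq,mu,mx,no,nq,nu,nv,nx,oq,ou,ov,ox,qu,qv,qx,ux,vx
∂2: piv[dmo,dnq,fmq,fmu,fnu,foq,fou,fox,fqu,fux,mno,mnv,nov,nqv,nvx,oqv,oqx] rk=17  ker:mqu,oux
b_2=(19−17)−0=2

b_2=2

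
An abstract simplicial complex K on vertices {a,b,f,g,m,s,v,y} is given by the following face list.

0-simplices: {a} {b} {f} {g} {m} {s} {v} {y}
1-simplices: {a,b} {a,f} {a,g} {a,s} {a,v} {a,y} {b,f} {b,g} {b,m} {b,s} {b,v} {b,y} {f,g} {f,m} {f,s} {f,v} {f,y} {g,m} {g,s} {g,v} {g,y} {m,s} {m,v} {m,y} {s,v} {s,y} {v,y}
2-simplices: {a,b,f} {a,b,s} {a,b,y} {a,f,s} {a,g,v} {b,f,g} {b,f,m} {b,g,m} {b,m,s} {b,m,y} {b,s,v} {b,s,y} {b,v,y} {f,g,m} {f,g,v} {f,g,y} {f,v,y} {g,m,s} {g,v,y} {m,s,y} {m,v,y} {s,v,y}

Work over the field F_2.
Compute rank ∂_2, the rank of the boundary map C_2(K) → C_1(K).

n_0=8 n_1=27 n_2=22  [Z2]
∂1: piv[ab,af,ag,as,av,ay,bm] rk=7  ker:bf,bg,bs,bv,by,fg,fm,fs,fv,fy,gm,gs,gv,gy,ms,mv,my,sv,sy,vy
∂2: piv[abf,abs,aby,afs,agv,bfg,bfm,bgm,bms,bmy,bsv,bsy,bvy,fgv,fgy,fvy,gms,mvy] rk=18  ker:fgm,gvy,msy,svy
rk∂_2=18

rank∂_2=18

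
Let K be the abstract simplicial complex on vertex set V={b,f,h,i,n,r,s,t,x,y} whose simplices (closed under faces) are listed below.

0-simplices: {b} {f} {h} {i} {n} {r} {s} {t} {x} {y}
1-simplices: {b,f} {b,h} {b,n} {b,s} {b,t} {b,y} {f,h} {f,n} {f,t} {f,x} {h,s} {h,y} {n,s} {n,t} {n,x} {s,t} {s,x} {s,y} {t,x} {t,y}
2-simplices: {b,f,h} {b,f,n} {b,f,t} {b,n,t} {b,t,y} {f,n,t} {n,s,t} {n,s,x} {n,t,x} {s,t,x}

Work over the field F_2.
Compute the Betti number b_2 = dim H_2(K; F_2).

b_2=2

n_0=10 n_1=20 n_2=10  [Z2]
∂1: piv[bf,bh,bn,bs,bt,by,fx] rk=7  ker:fh,fn,ft,hs,hy,ns,nt,nx,st,sx,sy,tx,ty
∂2: piv[bfh,bfn,bft,bnt,bty,nst,nsx,ntx] rk=8  ker:fnt,stx
b_2=(10−8)−0=2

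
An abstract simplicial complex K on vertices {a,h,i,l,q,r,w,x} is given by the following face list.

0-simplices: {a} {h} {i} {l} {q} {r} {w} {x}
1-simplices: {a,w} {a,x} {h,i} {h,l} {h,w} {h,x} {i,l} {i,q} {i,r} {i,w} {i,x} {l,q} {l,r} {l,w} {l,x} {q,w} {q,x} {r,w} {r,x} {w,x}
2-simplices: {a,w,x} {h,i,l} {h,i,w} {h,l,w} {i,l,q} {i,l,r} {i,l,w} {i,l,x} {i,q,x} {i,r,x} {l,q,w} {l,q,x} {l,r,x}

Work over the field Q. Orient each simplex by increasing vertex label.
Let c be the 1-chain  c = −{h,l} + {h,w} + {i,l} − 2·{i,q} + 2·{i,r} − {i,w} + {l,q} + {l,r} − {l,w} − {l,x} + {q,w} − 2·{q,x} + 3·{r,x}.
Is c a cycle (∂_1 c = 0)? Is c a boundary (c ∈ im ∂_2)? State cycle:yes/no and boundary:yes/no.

n_0=8 n_1=20 n_2=13  [Q]
∂1: piv[aw,ax,hi,hl,hw,iq,ir] rk=7  ker:hx,il,iw,ix,lq,lr,lw,lx,qw,qx,rw,rx,wx
∂2: piv[awx,hil,hiw,hlw,ilq,ilr,ilx,iqx,irx,lqw] rk=10  ker:ilw,lqx,lrx
∂1c = 0
c vs im∂2: reduces to 0 ⇒ boundary

cycle:yes boundary:yes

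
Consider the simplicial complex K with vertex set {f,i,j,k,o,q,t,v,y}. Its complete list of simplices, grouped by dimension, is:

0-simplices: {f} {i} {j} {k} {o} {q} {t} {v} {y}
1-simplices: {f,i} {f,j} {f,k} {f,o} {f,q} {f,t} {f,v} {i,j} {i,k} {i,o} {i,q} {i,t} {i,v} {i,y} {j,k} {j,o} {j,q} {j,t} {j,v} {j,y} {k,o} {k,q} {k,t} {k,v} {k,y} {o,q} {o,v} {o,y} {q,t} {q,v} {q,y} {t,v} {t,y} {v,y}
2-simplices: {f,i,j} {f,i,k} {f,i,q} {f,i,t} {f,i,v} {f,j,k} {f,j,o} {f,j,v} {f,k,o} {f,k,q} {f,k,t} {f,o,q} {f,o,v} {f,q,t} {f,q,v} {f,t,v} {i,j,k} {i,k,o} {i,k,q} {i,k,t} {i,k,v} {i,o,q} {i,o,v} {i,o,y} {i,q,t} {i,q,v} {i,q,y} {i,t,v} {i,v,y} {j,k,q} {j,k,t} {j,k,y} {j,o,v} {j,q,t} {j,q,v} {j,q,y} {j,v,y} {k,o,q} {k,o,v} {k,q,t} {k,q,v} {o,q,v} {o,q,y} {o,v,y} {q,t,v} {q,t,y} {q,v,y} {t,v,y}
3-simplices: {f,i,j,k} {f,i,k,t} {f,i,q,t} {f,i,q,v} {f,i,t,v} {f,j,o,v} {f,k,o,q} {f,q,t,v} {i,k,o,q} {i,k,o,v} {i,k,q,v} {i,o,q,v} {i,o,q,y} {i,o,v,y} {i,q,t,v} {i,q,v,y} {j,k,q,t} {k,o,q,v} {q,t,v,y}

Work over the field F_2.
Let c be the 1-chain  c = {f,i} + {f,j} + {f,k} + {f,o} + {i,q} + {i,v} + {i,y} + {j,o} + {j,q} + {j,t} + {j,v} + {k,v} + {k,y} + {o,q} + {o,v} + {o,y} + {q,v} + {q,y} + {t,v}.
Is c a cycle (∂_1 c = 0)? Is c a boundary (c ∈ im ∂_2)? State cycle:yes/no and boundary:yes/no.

cycle:no boundary:no

n_0=9 n_1=34 n_2=48 n_3=19  [Z2]
∂1: piv[fi,fj,fk,fo,fq,ft,fv,iy] rk=8  ker:ij,ik,io,iq,it,iv,jk,jo,jq,jt,jv,jy,ko,kq,kt,kv,ky,oq,ov,oy,qt,qv,qy,tv,ty,vy
∂2: piv[fij,fik,fiq,fit,fiv,fjk,fjo,fjv,fko,fkq,fkt,foq,fov,fqt,fqv,ftv,iko,ikv,ioy,iqy,ivy,jkq,jkt,jky,jqy,qty] rk=26  ker:ijk,ikq,ikt,ioq,iov,iqt,iqv,itv,jov,jqt,jqv,jvy,koq,kov,kqt,kqv,oqv,oqy,ovy,qtv,qvy,tvy
∂3: piv[fijk,fikt,fiqt,fiqv,fitv,fjov,fkoq,fqtv,ikoq,ikov,ikqv,ioqv,ioqy,iovy,iqvy,jkqt,qtvy] rk=17  ker:iqtv,koqv
∂1c = {j} + {k} + {o} + {q}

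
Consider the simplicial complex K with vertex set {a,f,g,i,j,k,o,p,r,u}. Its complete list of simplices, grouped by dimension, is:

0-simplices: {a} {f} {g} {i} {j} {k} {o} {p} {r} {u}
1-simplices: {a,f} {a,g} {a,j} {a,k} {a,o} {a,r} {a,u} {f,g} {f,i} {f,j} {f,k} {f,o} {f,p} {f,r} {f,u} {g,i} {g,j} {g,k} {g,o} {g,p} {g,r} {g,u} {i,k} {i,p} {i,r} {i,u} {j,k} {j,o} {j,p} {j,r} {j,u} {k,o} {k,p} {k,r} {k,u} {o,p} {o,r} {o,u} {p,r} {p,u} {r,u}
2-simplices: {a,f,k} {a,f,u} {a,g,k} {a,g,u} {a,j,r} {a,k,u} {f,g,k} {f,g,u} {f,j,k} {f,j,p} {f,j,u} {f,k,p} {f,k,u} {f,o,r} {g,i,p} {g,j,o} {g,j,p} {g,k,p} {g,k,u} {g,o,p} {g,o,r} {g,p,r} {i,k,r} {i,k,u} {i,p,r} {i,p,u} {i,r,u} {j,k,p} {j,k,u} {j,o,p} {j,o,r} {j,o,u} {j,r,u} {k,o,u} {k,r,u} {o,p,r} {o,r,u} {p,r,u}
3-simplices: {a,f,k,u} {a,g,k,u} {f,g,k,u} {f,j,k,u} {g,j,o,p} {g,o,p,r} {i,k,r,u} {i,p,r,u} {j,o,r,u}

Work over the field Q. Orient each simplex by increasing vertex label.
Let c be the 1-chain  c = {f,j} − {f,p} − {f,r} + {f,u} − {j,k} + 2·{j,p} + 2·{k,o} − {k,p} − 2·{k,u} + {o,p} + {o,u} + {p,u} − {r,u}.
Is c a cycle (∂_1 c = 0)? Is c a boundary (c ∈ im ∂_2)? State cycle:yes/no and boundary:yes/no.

cycle:yes boundary:no

n_0=10 n_1=41 n_2=38 n_3=9  [Q]
∂1: piv[af,ag,aj,ak,ao,ar,au,fi,fp] rk=9  ker:fg,fj,fk,fo,fr,fu,gi,gj,gk,go,gp,gr,gu,ik,ip,ir,iu,jk,jo,jp,jr,ju,ko,kp,kr,ku,op,or,ou,pr,pu,ru
∂2: piv[afk,afu,agk,agu,ajr,aku,fgk,fjk,fjp,fju,fkp,for,gip,gjo,gjp,gkp,gop,gor,gpr,ikr,iku,ipr,ipu,iru,jor,jou,jru,kou] rk=28  ker:fgu,fku,gku,jkp,jku,jop,kru,opr,oru,pru
∂3: piv[afku,agku,fgku,fjku,gjop,gopr,ikru,ipru,joru] rk=9
∂1c = 0
c vs im∂2: residual ≠ 0 ⇒ not boundary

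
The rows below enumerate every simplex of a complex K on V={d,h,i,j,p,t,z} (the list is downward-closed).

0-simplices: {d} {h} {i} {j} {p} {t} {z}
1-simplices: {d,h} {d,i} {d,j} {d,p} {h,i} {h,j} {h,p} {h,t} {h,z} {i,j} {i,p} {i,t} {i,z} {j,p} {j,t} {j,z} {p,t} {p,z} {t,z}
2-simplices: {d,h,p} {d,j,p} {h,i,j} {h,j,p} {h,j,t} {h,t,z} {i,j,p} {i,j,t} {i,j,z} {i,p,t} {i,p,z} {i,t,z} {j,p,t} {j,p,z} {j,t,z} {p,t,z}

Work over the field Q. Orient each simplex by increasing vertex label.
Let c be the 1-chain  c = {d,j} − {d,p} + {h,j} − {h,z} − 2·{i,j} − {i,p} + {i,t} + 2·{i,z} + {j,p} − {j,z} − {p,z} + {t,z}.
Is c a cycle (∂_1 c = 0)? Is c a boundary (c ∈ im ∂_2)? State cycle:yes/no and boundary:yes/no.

n_0=7 n_1=19 n_2=16  [Q]
∂1: piv[dh,di,dj,dp,ht,hz] rk=6  ker:hi,hj,hp,ij,ip,it,iz,jp,jt,jz,pt,pz,tz
∂2: piv[dhp,djp,hij,hjp,hjt,htz,ijp,ijt,ijz,ipt,ipz,itz] rk=12  ker:jpt,jpz,jtz,ptz
∂1c = 0
c vs im∂2: reduces to 0 ⇒ boundary

cycle:yes boundary:yes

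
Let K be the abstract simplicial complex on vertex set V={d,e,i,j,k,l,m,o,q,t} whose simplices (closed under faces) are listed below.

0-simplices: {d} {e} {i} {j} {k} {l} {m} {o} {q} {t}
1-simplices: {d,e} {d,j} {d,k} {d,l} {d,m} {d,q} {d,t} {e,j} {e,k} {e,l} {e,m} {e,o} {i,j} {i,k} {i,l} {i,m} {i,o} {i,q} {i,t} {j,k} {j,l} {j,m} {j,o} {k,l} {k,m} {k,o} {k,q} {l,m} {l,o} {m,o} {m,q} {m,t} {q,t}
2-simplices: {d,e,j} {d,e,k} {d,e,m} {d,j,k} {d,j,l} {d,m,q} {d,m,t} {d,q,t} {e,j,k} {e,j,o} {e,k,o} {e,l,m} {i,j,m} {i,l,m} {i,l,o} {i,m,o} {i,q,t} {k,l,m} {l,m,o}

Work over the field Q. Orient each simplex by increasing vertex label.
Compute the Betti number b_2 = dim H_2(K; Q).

n_0=10 n_1=33 n_2=19  [Q]
∂1: piv[de,dj,dk,dl,dm,dq,dt,eo,ij] rk=9  ker:ej,ek,el,em,ik,il,im,io,iq,it,jk,jl,jm,jo,kl,km,ko,kq,lm,lo,mo,mq,mt,qt
∂2: piv[dej,dek,dem,djk,djl,dmq,dmt,dqt,ejo,eko,elm,ijm,ilm,ilo,imo,iqt,klm] rk=17  ker:ejk,lmo
b_2=(19−17)−0=2

b_2=2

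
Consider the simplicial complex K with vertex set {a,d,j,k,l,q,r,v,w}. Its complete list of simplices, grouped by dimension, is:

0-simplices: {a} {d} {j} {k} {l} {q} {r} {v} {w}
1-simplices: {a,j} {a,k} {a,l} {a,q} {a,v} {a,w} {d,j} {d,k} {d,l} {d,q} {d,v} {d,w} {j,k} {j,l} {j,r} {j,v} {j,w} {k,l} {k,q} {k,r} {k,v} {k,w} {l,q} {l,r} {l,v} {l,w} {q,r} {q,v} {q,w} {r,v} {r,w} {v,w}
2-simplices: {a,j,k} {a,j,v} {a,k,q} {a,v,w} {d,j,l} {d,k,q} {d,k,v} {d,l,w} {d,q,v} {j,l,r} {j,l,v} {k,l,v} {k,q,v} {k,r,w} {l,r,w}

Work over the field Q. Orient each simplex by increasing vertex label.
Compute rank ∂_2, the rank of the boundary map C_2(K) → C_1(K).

rank∂_2=14

n_0=9 n_1=32 n_2=15  [Q]
∂1: piv[aj,ak,al,aq,av,aw,dj,jr] rk=8  ker:dk,dl,dq,dv,dw,jk,jl,jv,jw,kl,kq,kr,kv,kw,lq,lr,lv,lw,qr,qv,qw,rv,rw,vw
∂2: piv[ajk,ajv,akq,avw,djl,dkq,dkv,dlw,dqv,jlr,jlv,klv,krw,lrw] rk=14  ker:kqv
rk∂_2=14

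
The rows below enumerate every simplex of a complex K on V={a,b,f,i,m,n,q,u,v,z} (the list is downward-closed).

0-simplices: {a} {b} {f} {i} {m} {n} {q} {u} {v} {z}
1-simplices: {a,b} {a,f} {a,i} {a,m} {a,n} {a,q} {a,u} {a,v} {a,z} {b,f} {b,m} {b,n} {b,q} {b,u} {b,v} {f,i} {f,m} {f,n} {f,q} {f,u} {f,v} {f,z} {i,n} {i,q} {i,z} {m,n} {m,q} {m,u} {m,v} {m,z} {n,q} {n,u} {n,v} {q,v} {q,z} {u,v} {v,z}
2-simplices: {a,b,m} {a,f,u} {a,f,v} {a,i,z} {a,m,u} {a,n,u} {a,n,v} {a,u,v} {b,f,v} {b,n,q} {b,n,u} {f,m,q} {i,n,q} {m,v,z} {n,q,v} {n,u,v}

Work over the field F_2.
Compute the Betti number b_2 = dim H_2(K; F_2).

n_0=10 n_1=37 n_2=16  [Z2]
∂1: piv[ab,af,ai,am,an,aq,au,av,az] rk=9  ker:bf,bm,bn,bq,bu,bv,fi,fm,fn,fq,fu,fv,fz,in,iq,iz,mn,mq,mu,mv,mz,nq,nu,nv,qv,qz,uv,vz
∂2: piv[abm,afu,afv,aiz,amu,anu,anv,auv,bfv,bnq,bnu,fmq,inq,mvz,nqv] rk=15  ker:nuv
b_2=(16−15)−0=1

b_2=1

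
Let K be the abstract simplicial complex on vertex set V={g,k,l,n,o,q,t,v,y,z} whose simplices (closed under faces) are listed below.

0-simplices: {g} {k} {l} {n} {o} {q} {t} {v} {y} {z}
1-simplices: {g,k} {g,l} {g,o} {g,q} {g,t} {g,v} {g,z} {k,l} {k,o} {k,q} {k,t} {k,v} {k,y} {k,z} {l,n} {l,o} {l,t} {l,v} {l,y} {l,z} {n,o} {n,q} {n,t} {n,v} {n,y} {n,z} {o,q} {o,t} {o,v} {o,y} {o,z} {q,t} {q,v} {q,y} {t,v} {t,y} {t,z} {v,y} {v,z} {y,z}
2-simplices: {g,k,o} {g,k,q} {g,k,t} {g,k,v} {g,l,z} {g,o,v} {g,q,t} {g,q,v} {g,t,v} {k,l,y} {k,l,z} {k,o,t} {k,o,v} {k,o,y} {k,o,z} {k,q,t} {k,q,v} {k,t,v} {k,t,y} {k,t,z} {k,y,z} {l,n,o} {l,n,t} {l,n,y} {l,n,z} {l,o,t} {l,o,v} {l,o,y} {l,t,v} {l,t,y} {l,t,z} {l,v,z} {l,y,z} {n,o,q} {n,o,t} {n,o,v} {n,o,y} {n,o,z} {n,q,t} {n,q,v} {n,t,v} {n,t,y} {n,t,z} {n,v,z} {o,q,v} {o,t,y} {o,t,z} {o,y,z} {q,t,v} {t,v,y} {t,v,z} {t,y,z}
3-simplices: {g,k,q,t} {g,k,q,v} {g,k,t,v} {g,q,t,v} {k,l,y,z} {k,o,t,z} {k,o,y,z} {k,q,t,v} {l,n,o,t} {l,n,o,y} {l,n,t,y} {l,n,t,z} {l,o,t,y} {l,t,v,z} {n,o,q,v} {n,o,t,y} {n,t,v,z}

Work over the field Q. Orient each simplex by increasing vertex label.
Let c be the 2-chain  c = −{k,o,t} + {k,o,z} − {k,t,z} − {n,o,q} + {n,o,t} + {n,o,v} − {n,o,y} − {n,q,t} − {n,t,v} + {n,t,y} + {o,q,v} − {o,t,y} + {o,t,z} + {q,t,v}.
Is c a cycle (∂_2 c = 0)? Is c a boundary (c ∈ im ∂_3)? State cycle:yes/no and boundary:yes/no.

cycle:yes boundary:no

n_0=10 n_1=40 n_2=52 n_3=17  [Q]
∂1: piv[gk,gl,go,gq,gt,gv,gz,ky,ln] rk=9  ker:kl,ko,kq,kt,kv,kz,lo,lt,lv,ly,lz,no,nq,nt,nv,ny,nz,oq,ot,ov,oy,oz,qt,qv,qy,tv,ty,tz,vy,vz,yz
∂2: piv[gko,gkq,gkt,gkv,glz,gov,gqt,gqv,gtv,kly,klz,kot,koy,koz,kty,ktz,kyz,lno,lnt,lny,lnz,lot,lov,loy,lvz,noq,nov,nqt,tvy] rk=29  ker:kov,kqt,kqv,ktv,ltv,lty,ltz,lyz,not,noy,noz,nqv,ntv,nty,ntz,nvz,oqv,oty,otz,oyz,qtv,tvz,tyz
∂3: piv[gkqt,gkqv,gktv,gqtv,klyz,kotz,koyz,lnot,lnoy,lnty,lntz,loty,ltvz,noqv,ntvz] rk=15  ker:kqtv,noty
∂2c = 0
c vs im∂3: residual ≠ 0 ⇒ not boundary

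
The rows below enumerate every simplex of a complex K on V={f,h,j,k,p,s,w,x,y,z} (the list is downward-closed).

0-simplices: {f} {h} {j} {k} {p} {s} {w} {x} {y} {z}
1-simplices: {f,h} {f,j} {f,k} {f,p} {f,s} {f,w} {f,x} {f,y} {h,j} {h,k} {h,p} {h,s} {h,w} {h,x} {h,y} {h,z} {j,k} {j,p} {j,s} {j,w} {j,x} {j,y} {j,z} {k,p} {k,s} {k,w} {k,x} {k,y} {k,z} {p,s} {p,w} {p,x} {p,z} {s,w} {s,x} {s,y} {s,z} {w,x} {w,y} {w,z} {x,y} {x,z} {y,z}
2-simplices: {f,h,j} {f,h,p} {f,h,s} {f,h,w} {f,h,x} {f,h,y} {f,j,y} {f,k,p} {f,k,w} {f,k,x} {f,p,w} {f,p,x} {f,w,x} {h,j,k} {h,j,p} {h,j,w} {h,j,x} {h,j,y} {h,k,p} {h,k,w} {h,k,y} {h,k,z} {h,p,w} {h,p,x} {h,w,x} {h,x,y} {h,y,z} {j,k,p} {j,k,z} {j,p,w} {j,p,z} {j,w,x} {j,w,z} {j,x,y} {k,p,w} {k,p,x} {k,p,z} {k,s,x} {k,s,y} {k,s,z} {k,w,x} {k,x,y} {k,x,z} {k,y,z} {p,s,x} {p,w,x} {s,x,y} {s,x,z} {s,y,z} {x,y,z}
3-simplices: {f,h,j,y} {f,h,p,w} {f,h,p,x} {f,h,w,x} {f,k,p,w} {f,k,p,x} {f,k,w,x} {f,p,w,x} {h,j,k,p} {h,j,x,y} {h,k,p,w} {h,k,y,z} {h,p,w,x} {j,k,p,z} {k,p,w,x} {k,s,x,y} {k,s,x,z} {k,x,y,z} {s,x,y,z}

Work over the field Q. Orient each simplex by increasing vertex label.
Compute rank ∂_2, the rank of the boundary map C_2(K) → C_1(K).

rank∂_2=30

n_0=10 n_1=43 n_2=50 n_3=19  [Q]
∂1: piv[fh,fj,fk,fp,fs,fw,fx,fy,hz] rk=9  ker:hj,hk,hp,hs,hw,hx,hy,jk,jp,js,jw,jx,jy,jz,kp,ks,kw,kx,ky,kz,ps,pw,px,pz,sw,sx,sy,sz,wx,wy,wz,xy,xz,yz
∂2: piv[fhj,fhp,fhs,fhw,fhx,fhy,fjy,fkp,fkw,fkx,fpw,fpx,fwx,hjk,hjp,hjw,hjx,hkp,hky,hkz,hxy,hyz,jkz,jpz,jwz,ksx,ksy,ksz,kxz,psx] rk=30  ker:hjy,hkw,hpw,hpx,hwx,jkp,jpw,jwx,jxy,kpw,kpx,kpz,kwx,kxy,kyz,pwx,sxy,sxz,syz,xyz
∂3: piv[fhjy,fhpw,fhpx,fhwx,fkpw,fkpx,fkwx,fpwx,hjkp,hjxy,hkpw,hkyz,jkpz,ksxy,ksxz,kxyz,sxyz] rk=17  ker:hpwx,kpwx
rk∂_2=30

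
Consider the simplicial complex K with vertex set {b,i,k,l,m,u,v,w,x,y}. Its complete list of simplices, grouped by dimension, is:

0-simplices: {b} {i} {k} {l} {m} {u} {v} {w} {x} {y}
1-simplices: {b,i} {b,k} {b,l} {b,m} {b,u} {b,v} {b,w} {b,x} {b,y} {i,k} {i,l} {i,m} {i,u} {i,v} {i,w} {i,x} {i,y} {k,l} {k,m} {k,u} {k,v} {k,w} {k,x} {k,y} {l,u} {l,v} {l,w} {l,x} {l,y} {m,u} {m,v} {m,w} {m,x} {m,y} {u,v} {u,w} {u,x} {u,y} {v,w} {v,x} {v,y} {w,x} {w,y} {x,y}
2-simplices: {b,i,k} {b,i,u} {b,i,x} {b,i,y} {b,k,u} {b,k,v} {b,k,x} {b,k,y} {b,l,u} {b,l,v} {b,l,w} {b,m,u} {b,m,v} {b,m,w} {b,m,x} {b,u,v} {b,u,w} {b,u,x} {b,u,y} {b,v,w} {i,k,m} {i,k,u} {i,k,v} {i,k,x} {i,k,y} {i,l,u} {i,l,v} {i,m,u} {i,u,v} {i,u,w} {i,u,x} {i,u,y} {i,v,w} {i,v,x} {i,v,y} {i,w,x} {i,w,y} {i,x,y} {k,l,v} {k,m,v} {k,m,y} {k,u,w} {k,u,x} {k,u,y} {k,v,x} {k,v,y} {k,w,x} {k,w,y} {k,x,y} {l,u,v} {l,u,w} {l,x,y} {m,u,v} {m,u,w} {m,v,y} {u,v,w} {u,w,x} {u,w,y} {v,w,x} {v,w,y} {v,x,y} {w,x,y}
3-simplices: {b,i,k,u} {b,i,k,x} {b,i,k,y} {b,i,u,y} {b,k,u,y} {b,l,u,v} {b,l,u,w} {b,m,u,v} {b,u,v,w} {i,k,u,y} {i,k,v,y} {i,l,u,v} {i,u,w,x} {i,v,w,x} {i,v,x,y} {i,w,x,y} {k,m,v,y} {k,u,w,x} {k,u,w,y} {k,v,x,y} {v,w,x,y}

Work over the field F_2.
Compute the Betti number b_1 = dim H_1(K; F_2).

b_1=1

n_0=10 n_1=44 n_2=62 n_3=21  [Z2]
∂1: piv[bi,bk,bl,bm,bu,bv,bw,bx,by] rk=9  ker:ik,il,im,iu,iv,iw,ix,iy,kl,km,ku,kv,kw,kx,ky,lu,lv,lw,lx,ly,mu,mv,mw,mx,my,uv,uw,ux,uy,vw,vx,vy,wx,wy,xy
∂2: piv[bik,biu,bix,biy,bku,bkv,bkx,bky,blu,blv,blw,bmu,bmv,bmw,bmx,buv,buw,bux,buy,bvw,ikm,ikv,ilu,imu,iuw,ivx,ivy,iwx,iwy,ixy,klv,kmy,kuw,lxy] rk=34  ker:iku,ikx,iky,ilv,iuv,iux,iuy,ivw,kmv,kux,kuy,kvx,kvy,kwx,kwy,kxy,luv,luw,muv,muw,mvy,uvw,uwx,uwy,vwx,vwy,vxy,wxy
∂3: piv[biku,bikx,biky,biuy,bkuy,bluv,bluw,bmuv,buvw,ikvy,iluv,iuwx,ivwx,ivxy,iwxy,kmvy,kuwx,kuwy,kvxy,vwxy] rk=20  ker:ikuy
b_1=(44−9)−34=1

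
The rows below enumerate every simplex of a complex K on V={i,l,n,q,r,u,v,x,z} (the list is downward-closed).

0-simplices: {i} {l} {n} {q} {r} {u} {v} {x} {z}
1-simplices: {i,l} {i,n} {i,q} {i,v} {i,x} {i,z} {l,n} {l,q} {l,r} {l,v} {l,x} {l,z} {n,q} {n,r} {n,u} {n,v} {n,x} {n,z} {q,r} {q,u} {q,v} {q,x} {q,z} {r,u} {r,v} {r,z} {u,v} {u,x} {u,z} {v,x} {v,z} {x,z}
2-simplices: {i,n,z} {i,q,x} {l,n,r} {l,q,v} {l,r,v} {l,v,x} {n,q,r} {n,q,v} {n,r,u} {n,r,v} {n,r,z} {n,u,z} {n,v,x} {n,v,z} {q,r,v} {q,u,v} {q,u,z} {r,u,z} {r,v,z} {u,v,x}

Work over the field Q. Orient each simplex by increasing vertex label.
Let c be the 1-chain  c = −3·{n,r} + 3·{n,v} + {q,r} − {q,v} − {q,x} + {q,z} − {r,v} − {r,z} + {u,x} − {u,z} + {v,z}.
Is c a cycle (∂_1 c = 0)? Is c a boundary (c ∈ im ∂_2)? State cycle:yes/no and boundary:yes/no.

n_0=9 n_1=32 n_2=20  [Q]
∂1: piv[il,in,iq,iv,ix,iz,lr,nu] rk=8  ker:ln,lq,lv,lx,lz,nq,nr,nv,nx,nz,qr,qu,qv,qx,qz,ru,rv,rz,uv,ux,uz,vx,vz,xz
∂2: piv[inz,iqx,lnr,lqv,lrv,lvx,nqr,nqv,nru,nrv,nrz,nuz,nvx,nvz,quv,quz,uvx] rk=17  ker:qrv,ruz,rvz
∂1c = 0
c vs im∂2: residual ≠ 0 ⇒ not boundary

cycle:yes boundary:no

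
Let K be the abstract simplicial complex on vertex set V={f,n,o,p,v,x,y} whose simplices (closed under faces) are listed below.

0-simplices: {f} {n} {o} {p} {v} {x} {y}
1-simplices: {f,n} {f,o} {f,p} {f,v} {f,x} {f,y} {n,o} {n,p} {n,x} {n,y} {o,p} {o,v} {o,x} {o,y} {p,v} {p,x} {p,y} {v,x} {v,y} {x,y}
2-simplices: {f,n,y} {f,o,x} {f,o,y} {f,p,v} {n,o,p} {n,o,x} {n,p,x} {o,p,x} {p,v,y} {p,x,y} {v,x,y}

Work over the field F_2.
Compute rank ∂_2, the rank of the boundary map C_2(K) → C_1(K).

rank∂_2=10

n_0=7 n_1=20 n_2=11  [Z2]
∂1: piv[fn,fo,fp,fv,fx,fy] rk=6  ker:no,np,nx,ny,op,ov,ox,oy,pv,px,py,vx,vy,xy
∂2: piv[fny,fox,foy,fpv,nop,nox,npx,pvy,pxy,vxy] rk=10  ker:opx
rk∂_2=10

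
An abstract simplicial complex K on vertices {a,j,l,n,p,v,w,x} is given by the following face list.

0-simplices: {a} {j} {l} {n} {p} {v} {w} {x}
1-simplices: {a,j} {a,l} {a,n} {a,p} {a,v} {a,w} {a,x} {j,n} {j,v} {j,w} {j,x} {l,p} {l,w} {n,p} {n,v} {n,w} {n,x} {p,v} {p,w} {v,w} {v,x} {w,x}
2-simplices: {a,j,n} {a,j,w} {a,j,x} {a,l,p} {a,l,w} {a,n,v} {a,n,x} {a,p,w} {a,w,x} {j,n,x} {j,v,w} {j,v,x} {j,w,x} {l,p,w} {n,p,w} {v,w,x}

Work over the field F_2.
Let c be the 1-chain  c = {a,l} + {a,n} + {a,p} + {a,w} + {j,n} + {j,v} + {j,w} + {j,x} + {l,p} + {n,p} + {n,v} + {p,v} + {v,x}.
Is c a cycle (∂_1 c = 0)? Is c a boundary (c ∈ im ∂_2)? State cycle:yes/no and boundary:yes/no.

n_0=8 n_1=22 n_2=16  [Z2]
∂1: piv[aj,al,an,ap,av,aw,ax] rk=7  ker:jn,jv,jw,jx,lp,lw,np,nv,nw,nx,pv,pw,vw,vx,wx
∂2: piv[ajn,ajw,ajx,alp,alw,anv,anx,apw,awx,jvw,jvx,npw] rk=12  ker:jnx,jwx,lpw,vwx
∂1c = 0
c vs im∂2: residual ≠ 0 ⇒ not boundary

cycle:yes boundary:no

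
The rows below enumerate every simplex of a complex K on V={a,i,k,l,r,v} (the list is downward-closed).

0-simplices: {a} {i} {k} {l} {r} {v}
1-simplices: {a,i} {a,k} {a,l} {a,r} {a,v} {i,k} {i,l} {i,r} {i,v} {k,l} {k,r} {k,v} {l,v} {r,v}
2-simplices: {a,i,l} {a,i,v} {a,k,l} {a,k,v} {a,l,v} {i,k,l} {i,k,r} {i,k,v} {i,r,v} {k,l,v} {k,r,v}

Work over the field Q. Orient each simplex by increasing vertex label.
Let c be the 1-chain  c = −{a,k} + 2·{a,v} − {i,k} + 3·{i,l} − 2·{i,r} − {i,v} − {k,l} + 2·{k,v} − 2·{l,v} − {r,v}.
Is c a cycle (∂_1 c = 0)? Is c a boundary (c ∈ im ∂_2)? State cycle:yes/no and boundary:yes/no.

cycle:no boundary:no

n_0=6 n_1=14 n_2=11  [Q]
∂1: piv[ai,ak,al,ar,av] rk=5  ker:ik,il,ir,iv,kl,kr,kv,lv,rv
∂2: piv[ail,aiv,akl,akv,alv,ikl,ikr,irv] rk=8  ker:ikv,klv,krv
∂1c = −{a} + {i} − 3·{k} + 4·{l} − {r}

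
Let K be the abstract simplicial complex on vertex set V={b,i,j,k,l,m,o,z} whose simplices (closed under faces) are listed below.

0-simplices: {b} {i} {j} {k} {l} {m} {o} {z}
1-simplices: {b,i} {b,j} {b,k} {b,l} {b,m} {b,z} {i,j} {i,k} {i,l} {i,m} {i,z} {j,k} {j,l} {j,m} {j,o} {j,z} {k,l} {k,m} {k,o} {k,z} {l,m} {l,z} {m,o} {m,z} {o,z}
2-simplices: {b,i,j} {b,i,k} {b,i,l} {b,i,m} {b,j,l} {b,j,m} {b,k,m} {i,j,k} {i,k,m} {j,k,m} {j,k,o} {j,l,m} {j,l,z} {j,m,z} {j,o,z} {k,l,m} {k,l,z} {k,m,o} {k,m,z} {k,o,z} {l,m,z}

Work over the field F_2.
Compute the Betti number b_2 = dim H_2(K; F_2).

n_0=8 n_1=25 n_2=21  [Z2]
∂1: piv[bi,bj,bk,bl,bm,bz,jo] rk=7  ker:ij,ik,il,im,iz,jk,jl,jm,jz,kl,km,ko,kz,lm,lz,mo,mz,oz
∂2: piv[bij,bik,bil,bim,bjl,bjm,bkm,ijk,jko,jlm,jlz,jmz,joz,klm,klz,kmo] rk=16  ker:ikm,jkm,kmz,koz,lmz
b_2=(21−16)−0=5

b_2=5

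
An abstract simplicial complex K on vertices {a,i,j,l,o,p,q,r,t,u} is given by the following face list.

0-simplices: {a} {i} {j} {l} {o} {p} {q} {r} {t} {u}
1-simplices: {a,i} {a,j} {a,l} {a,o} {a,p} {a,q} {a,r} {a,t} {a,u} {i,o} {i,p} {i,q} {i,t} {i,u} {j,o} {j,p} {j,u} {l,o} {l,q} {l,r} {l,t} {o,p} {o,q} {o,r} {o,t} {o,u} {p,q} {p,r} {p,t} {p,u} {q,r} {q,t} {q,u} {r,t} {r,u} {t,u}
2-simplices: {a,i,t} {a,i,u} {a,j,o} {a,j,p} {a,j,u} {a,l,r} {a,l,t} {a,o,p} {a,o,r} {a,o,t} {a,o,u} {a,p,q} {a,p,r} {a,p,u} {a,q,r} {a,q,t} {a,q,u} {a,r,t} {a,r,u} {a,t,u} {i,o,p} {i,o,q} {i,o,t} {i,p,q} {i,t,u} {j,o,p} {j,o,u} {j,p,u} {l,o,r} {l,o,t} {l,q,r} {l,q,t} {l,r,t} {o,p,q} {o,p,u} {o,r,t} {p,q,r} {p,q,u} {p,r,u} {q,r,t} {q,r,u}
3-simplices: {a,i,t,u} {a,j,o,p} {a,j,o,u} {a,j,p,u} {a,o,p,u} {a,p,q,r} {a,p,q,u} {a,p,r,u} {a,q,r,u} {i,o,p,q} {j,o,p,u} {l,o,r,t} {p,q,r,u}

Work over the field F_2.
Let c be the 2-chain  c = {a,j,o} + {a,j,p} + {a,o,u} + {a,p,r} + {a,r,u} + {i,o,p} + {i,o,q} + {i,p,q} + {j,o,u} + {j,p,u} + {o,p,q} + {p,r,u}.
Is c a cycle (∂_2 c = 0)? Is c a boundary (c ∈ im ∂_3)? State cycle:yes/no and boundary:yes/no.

n_0=10 n_1=36 n_2=41 n_3=13  [Z2]
∂1: piv[ai,aj,al,ao,ap,aq,ar,at,au] rk=9  ker:io,ip,iq,it,iu,jo,jp,ju,lo,lq,lr,lt,op,oq,or,ot,ou,pq,pr,pt,pu,qr,qt,qu,rt,ru,tu
∂2: piv[ait,aiu,ajo,ajp,aju,alr,alt,aop,aor,aot,aou,apq,apr,apu,aqr,aqt,aqu,art,aru,atu,iop,ioq,iot,ipq,lor,lqr] rk=26  ker:itu,jop,jou,jpu,lot,lqt,lrt,opq,opu,ort,pqr,pqu,pru,qrt,qru
∂3: piv[aitu,ajop,ajou,ajpu,aopu,apqr,apqu,apru,aqru,iopq,lort] rk=11  ker:jopu,pqru
∂2c = 0
c vs im∂3: reduces to 0 ⇒ boundary

cycle:yes boundary:yes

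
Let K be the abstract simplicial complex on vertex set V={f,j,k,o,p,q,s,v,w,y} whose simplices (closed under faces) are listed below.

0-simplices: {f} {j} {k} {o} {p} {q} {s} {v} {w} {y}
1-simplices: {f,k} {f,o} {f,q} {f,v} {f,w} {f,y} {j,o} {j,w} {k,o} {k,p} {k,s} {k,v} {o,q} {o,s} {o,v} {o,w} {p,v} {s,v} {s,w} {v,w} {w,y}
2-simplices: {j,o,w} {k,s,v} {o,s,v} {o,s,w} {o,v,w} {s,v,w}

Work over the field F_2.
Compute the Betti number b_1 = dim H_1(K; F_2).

n_0=10 n_1=21 n_2=6  [Z2]
∂1: piv[fk,fo,fq,fv,fw,fy,jo,kp,ks] rk=9  ker:jw,ko,kv,oq,os,ov,ow,pv,sv,sw,vw,wy
∂2: piv[jow,ksv,osv,osw,ovw] rk=5  ker:svw
b_1=(21−9)−5=7

b_1=7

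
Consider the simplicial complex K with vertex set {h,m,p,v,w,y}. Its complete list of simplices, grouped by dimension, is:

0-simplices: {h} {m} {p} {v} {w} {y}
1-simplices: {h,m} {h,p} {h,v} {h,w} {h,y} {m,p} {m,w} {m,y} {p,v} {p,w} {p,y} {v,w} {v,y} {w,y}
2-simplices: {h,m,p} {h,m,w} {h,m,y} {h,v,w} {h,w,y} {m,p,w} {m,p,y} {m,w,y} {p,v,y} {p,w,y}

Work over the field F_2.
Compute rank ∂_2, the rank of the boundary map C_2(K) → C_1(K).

rank∂_2=8

n_0=6 n_1=14 n_2=10  [Z2]
∂1: piv[hm,hp,hv,hw,hy] rk=5  ker:mp,mw,my,pv,pw,py,vw,vy,wy
∂2: piv[hmp,hmw,hmy,hvw,hwy,mpw,mpy,pvy] rk=8  ker:mwy,pwy
rk∂_2=8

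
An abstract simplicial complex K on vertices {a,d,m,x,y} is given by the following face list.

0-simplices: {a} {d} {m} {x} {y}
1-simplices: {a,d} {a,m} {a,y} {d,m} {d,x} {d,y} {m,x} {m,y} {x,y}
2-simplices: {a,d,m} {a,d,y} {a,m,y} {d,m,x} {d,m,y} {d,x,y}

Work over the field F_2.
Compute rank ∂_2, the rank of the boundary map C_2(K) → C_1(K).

rank∂_2=5

n_0=5 n_1=9 n_2=6  [Z2]
∂1: piv[ad,am,ay,dx] rk=4  ker:dm,dy,mx,my,xy
∂2: piv[adm,ady,amy,dmx,dxy] rk=5  ker:dmy
rk∂_2=5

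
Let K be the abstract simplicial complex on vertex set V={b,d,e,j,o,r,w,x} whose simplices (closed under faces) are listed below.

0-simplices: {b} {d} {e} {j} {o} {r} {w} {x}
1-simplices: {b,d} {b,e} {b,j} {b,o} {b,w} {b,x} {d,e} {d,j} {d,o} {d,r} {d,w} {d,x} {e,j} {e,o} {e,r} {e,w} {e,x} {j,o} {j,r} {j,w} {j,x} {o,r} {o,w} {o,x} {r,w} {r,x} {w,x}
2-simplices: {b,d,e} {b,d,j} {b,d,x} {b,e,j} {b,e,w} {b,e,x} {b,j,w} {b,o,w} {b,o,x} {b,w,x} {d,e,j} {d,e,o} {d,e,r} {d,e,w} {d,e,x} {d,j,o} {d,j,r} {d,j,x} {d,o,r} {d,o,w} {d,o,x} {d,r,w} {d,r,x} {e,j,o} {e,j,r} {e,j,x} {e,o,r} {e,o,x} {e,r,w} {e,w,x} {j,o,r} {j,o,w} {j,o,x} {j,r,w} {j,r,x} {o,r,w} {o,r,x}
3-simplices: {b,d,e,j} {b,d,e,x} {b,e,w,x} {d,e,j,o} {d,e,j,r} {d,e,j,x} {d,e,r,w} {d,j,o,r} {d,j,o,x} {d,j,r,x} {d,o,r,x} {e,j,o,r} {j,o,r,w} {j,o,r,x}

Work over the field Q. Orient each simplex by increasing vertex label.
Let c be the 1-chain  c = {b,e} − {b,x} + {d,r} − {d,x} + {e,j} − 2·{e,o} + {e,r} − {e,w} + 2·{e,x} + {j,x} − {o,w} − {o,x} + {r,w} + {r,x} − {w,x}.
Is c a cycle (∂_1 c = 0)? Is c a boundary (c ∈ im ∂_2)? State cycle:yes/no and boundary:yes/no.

cycle:yes boundary:yes

n_0=8 n_1=27 n_2=37 n_3=14  [Q]
∂1: piv[bd,be,bj,bo,bw,bx,dr] rk=7  ker:de,dj,do,dw,dx,ej,eo,er,ew,ex,jo,jr,jw,jx,or,ow,ox,rw,rx,wx
∂2: piv[bde,bdj,bdx,bej,bew,bex,bjw,bow,box,bwx,deo,der,dew,djo,djr,djx,dor,dow,drw,drx] rk=20  ker:dej,dex,dox,ejo,ejr,ejx,eor,eox,erw,ewx,jor,jow,jox,jrw,jrx,orw,orx
∂3: piv[bdej,bdex,bewx,dejo,dejr,dejx,derw,djor,djox,djrx,dorx,ejor,jorw] rk=13  ker:jorx
∂1c = 0
c vs im∂2: reduces to 0 ⇒ boundary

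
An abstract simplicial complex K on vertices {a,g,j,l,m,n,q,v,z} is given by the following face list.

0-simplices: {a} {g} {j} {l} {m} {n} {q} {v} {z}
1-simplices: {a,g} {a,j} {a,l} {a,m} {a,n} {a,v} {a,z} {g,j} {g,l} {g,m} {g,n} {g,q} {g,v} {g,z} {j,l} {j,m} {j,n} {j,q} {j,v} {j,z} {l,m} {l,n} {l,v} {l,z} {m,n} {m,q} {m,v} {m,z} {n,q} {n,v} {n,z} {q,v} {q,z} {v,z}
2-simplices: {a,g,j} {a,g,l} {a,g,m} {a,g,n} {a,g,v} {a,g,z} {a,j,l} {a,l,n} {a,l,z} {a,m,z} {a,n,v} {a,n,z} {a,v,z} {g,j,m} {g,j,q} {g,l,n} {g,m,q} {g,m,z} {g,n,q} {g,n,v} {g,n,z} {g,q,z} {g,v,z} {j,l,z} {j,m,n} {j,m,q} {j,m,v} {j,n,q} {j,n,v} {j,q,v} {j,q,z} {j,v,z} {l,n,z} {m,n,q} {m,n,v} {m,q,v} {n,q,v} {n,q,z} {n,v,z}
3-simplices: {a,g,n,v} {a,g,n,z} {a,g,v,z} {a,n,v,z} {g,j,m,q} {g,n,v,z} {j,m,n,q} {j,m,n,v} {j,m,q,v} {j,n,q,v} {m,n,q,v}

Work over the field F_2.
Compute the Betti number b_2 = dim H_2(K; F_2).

b_2=6

n_0=9 n_1=34 n_2=39 n_3=11  [Z2]
∂1: piv[ag,aj,al,am,an,av,az,gq] rk=8  ker:gj,gl,gm,gn,gv,gz,jl,jm,jn,jq,jv,jz,lm,ln,lv,lz,mn,mq,mv,mz,nq,nv,nz,qv,qz,vz
∂2: piv[agj,agl,agm,agn,agv,agz,ajl,aln,alz,amz,anv,anz,avz,gjm,gjq,gmq,gnq,gqz,jlz,jmn,jmv,jnq,jnv,jqv] rk=24  ker:gln,gmz,gnv,gnz,gvz,jmq,jqz,jvz,lnz,mnq,mnv,mqv,nqv,nqz,nvz
∂3: piv[agnv,agnz,agvz,anvz,gjmq,jmnq,jmnv,jmqv,jnqv] rk=9  ker:gnvz,mnqv
b_2=(39−24)−9=6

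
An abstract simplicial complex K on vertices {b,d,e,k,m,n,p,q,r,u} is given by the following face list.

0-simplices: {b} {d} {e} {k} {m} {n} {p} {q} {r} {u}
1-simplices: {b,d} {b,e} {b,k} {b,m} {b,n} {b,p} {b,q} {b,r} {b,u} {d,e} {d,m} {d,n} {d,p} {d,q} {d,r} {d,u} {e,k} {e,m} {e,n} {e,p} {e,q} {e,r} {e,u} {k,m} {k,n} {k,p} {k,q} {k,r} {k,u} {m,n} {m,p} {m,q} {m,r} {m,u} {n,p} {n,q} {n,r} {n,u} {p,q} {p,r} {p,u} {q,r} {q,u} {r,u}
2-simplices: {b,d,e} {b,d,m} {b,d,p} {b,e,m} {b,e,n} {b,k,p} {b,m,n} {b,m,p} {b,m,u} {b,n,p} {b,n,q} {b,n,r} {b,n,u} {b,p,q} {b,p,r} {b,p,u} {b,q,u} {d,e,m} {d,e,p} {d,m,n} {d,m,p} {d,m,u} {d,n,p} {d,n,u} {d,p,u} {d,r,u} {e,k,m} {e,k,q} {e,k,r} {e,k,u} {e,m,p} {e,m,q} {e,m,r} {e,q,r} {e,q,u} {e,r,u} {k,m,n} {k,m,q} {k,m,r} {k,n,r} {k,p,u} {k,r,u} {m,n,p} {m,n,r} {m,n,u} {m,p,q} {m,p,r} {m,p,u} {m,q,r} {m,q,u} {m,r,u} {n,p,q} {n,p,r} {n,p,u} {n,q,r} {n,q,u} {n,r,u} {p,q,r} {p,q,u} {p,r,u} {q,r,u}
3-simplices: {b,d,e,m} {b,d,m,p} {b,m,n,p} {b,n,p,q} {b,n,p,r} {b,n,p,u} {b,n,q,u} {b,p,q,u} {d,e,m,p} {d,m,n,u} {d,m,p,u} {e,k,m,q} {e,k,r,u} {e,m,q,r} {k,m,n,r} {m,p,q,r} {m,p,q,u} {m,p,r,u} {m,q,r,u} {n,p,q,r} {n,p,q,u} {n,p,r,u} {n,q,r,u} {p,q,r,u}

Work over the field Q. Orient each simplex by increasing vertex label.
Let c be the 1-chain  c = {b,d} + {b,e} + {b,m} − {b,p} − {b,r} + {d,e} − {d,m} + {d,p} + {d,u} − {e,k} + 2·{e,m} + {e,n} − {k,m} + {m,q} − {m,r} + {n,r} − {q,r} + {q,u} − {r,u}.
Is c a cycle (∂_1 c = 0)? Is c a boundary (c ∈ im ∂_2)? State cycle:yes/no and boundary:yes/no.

n_0=10 n_1=44 n_2=61 n_3=24  [Q]
∂1: piv[bd,be,bk,bm,bn,bp,bq,br,bu] rk=9  ker:de,dm,dn,dp,dq,dr,du,ek,em,en,ep,eq,er,eu,km,kn,kp,kq,kr,ku,mn,mp,mq,mr,mu,np,nq,nr,nu,pq,pr,pu,qr,qu,ru
∂2: piv[bde,bdm,bdp,bem,ben,bkp,bmn,bmp,bmu,bnp,bnq,bnr,bnu,bpq,bpr,bpu,bqu,dep,dmn,dmu,dru,ekm,ekq,ekr,eku,emq,emr,eqr,equ,eru,kmn,knr,kpu,mpq] rk=34  ker:dem,dmp,dnp,dnu,dpu,emp,kmq,kmr,kru,mnp,mnr,mnu,mpr,mpu,mqr,mqu,mru,npq,npr,npu,nqr,nqu,nru,pqr,pqu,pru,qru
∂3: piv[bdem,bdmp,bmnp,bnpq,bnpr,bnpu,bnqu,bpqu,demp,dmnu,dmpu,ekmq,ekru,emqr,kmnr,mpqr,mpqu,mpru,mqru,npqr,npru] rk=21  ker:npqu,nqru,pqru
∂1c = −{b} − {d} + {m} + {q} − {r} + {u}

cycle:no boundary:no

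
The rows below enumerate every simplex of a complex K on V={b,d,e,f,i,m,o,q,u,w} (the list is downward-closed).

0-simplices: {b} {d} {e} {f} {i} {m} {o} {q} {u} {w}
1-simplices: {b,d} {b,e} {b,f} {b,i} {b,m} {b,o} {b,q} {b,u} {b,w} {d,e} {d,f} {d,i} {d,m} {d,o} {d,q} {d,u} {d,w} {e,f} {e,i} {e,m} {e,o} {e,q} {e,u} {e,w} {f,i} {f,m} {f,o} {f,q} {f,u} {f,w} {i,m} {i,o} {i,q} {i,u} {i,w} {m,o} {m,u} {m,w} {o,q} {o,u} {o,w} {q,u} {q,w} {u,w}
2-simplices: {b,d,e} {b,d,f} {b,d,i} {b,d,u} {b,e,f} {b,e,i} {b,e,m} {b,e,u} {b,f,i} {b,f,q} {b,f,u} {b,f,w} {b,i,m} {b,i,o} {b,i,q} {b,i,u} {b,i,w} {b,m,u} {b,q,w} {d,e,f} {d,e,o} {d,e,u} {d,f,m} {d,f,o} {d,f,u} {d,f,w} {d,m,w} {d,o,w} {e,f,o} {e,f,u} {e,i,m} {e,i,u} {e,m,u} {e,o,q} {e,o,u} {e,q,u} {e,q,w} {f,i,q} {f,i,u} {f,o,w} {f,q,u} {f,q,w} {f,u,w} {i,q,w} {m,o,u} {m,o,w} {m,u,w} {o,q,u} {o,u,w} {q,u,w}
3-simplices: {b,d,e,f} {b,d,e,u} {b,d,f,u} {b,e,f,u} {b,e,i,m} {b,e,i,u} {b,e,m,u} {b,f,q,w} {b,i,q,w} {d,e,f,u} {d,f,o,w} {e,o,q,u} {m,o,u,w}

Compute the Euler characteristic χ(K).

χ(K)=3

n_0=10 n_1=44 n_2=50 n_3=13
χ=+10−44+50−13=3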